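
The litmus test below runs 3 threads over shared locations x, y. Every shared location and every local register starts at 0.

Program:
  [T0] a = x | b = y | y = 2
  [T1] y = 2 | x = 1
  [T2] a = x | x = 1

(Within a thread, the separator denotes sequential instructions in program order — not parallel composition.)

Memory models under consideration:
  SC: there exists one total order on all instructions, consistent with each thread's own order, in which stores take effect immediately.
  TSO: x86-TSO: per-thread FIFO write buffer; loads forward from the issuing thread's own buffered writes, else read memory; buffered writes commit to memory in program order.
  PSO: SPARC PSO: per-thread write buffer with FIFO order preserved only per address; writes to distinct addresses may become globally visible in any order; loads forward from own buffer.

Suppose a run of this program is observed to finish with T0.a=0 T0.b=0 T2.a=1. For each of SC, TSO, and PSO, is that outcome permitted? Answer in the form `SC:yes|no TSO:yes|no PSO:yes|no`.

SC:yes TSO:yes PSO:yes

outcome vector order: (T0.a,T0.b,T2.a)
SC (7): 0/0/0; 0/0/1; 0/2/0; 0/2/1; 1/0/0; 1/2/0; 1/2/1
TSO (7): 0/0/0; 0/0/1; 0/2/0; 0/2/1; 1/0/0; 1/2/0; 1/2/1
PSO (8): 0/0/0; 0/0/1; 0/2/0; 0/2/1; 1/0/0; 1/0/1; 1/2/0; 1/2/1
target 0/0/1 ∈ {SC,TSO,PSO}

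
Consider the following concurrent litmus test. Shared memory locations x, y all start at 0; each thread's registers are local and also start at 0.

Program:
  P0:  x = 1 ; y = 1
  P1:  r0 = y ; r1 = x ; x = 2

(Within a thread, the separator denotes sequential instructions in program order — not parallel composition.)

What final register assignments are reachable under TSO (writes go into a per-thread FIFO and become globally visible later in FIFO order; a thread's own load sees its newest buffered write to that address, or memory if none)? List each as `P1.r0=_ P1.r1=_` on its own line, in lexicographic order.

P1.r0=0 P1.r1=0
P1.r0=0 P1.r1=1
P1.r0=1 P1.r1=1

outcome vector order: (P1.r0,P1.r1)
|TSO outcomes| = 3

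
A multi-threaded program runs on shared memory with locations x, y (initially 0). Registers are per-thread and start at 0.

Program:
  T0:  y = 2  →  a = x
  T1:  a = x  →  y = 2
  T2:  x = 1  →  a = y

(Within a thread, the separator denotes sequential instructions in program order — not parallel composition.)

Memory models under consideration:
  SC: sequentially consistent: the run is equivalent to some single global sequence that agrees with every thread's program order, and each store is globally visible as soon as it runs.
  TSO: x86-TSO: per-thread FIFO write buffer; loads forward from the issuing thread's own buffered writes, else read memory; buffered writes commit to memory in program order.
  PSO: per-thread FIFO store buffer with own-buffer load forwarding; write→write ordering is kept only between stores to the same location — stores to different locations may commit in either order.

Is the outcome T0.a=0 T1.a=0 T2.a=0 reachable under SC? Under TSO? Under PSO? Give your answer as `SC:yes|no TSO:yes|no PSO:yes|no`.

outcome vector order: (T0.a,T1.a,T2.a)
[SC] allowed = {002, 012, 100, 102, 110, 112}
[TSO] allowed = {000, 002, 010, 012, 100, 102, 110, 112}
[PSO] allowed = {000, 002, 010, 012, 100, 102, 110, 112}
target 000 ∈ {TSO,PSO}

SC:no TSO:yes PSO:yes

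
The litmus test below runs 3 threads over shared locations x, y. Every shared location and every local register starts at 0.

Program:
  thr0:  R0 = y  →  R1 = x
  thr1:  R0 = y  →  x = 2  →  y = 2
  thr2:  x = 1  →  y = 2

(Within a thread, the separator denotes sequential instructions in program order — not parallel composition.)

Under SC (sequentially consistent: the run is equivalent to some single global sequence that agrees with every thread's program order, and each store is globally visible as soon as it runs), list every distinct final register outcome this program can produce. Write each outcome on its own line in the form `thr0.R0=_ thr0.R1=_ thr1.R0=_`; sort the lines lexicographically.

outcome vector order: (thr0.R0,thr0.R1,thr1.R0)
|SC outcomes| = 10

thr0.R0=0 thr0.R1=0 thr1.R0=0
thr0.R0=0 thr0.R1=0 thr1.R0=2
thr0.R0=0 thr0.R1=1 thr1.R0=0
thr0.R0=0 thr0.R1=1 thr1.R0=2
thr0.R0=0 thr0.R1=2 thr1.R0=0
thr0.R0=0 thr0.R1=2 thr1.R0=2
thr0.R0=2 thr0.R1=1 thr1.R0=0
thr0.R0=2 thr0.R1=1 thr1.R0=2
thr0.R0=2 thr0.R1=2 thr1.R0=0
thr0.R0=2 thr0.R1=2 thr1.R0=2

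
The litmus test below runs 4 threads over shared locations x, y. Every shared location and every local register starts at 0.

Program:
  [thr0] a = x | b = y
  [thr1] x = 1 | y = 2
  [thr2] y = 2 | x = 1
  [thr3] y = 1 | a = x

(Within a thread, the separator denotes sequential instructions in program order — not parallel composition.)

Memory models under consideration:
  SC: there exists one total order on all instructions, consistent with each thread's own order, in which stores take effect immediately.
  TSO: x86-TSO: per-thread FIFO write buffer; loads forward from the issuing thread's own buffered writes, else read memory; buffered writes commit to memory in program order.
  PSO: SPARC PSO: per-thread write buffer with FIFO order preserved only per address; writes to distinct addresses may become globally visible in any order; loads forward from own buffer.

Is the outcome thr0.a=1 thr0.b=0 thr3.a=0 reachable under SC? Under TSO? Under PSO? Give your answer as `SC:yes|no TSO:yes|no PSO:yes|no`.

outcome vector order: (thr0.a,thr0.b,thr3.a)
[SC] allowed = {<0 0 0>, <0 0 1>, <0 1 0>, <0 1 1>, <0 2 0>, <0 2 1>, <1 0 1>, <1 1 0>, <1 1 1>, <1 2 0>, <1 2 1>}
[TSO] allowed = {<0 0 0>, <0 0 1>, <0 1 0>, <0 1 1>, <0 2 0>, <0 2 1>, <1 0 0>, <1 0 1>, <1 1 0>, <1 1 1>, <1 2 0>, <1 2 1>}
[PSO] allowed = {<0 0 0>, <0 0 1>, <0 1 0>, <0 1 1>, <0 2 0>, <0 2 1>, <1 0 0>, <1 0 1>, <1 1 0>, <1 1 1>, <1 2 0>, <1 2 1>}
target <1 0 0> ∈ {TSO,PSO}

SC:no TSO:yes PSO:yes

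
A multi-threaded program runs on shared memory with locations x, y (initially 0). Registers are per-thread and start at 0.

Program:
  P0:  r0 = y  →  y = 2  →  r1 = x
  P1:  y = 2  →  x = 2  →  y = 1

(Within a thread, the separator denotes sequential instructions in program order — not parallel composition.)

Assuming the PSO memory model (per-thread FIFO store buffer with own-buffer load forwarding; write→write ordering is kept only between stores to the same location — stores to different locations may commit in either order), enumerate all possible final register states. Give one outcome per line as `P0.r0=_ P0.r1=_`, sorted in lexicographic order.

P0.r0=0 P0.r1=0
P0.r0=0 P0.r1=2
P0.r0=1 P0.r1=0
P0.r0=1 P0.r1=2
P0.r0=2 P0.r1=0
P0.r0=2 P0.r1=2

outcome vector order: (P0.r0,P0.r1)
|PSO outcomes| = 6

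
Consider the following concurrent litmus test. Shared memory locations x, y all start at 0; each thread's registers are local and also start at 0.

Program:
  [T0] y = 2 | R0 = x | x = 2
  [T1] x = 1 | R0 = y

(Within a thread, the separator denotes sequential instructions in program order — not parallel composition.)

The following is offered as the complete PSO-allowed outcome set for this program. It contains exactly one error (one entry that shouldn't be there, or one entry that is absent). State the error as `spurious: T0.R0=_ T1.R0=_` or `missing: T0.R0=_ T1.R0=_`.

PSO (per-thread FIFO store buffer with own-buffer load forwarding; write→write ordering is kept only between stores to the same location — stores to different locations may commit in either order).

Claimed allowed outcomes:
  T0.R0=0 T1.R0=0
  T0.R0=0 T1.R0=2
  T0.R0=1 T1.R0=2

missing: T0.R0=1 T1.R0=0

outcome vector order: (T0.R0,T1.R0)
PSO (4): 0/0, 0/2, 1/0, 1/2
PSO∖claimed = {1/0}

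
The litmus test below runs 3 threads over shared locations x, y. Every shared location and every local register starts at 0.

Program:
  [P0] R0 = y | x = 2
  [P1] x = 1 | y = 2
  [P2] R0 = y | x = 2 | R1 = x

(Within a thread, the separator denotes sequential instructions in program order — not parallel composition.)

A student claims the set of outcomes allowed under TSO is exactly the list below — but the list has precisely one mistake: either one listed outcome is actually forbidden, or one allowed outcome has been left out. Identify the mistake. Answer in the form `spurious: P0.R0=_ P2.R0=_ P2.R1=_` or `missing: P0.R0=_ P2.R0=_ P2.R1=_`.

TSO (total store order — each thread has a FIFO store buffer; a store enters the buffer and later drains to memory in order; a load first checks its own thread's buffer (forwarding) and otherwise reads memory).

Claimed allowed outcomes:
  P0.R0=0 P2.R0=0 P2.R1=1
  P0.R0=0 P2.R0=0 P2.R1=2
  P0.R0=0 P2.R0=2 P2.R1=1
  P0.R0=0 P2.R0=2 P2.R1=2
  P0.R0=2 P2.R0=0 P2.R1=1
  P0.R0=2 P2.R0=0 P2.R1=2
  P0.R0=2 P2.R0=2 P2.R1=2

outcome vector order: (P0.R0,P2.R0,P2.R1)
under TSO → <0 0 1>, <0 0 2>, <0 2 2>, <2 0 1>, <2 0 2>, <2 2 2>
claimed∖TSO = {<0 2 1>}

spurious: P0.R0=0 P2.R0=2 P2.R1=1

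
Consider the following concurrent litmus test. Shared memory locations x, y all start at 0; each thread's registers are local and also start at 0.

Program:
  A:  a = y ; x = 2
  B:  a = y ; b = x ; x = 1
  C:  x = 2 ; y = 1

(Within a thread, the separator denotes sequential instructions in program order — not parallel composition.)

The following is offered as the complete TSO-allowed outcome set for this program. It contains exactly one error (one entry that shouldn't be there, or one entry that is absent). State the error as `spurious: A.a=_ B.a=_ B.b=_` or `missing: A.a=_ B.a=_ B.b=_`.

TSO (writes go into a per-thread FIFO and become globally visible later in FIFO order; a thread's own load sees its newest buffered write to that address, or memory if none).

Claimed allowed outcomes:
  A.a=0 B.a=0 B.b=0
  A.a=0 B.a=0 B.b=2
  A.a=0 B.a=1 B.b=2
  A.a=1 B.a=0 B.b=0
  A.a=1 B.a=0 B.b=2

missing: A.a=1 B.a=1 B.b=2

outcome vector order: (A.a,B.a,B.b)
under TSO → (0,0,0); (0,0,2); (0,1,2); (1,0,0); (1,0,2); (1,1,2)
TSO∖claimed = {(1,1,2)}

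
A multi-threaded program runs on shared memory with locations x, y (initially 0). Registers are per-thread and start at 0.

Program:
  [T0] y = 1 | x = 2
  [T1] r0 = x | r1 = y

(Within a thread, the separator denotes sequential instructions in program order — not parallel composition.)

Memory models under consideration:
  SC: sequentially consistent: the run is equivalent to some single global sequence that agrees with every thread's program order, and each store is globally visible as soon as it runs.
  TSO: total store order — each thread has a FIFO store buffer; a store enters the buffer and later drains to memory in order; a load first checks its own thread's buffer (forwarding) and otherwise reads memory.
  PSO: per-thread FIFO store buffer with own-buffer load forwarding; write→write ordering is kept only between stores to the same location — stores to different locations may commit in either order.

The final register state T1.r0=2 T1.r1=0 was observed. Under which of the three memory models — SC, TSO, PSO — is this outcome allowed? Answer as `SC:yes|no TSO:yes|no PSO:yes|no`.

SC:no TSO:no PSO:yes

outcome vector order: (T1.r0,T1.r1)
SC: 3 outcomes — {(0,0), (0,1), (2,1)}
TSO: 3 outcomes — {(0,0), (0,1), (2,1)}
PSO: 4 outcomes — {(0,0), (0,1), (2,0), (2,1)}
target (2,0) ∈ {PSO}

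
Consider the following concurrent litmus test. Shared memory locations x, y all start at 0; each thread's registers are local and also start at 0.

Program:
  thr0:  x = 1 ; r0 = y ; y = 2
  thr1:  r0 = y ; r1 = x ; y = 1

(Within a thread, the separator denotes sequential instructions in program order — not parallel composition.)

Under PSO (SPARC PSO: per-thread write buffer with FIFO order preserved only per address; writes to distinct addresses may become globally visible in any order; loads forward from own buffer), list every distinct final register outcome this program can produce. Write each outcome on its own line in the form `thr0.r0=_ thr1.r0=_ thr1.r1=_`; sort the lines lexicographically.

outcome vector order: (thr0.r0,thr1.r0,thr1.r1)
|PSO outcomes| = 6

thr0.r0=0 thr1.r0=0 thr1.r1=0
thr0.r0=0 thr1.r0=0 thr1.r1=1
thr0.r0=0 thr1.r0=2 thr1.r1=0
thr0.r0=0 thr1.r0=2 thr1.r1=1
thr0.r0=1 thr1.r0=0 thr1.r1=0
thr0.r0=1 thr1.r0=0 thr1.r1=1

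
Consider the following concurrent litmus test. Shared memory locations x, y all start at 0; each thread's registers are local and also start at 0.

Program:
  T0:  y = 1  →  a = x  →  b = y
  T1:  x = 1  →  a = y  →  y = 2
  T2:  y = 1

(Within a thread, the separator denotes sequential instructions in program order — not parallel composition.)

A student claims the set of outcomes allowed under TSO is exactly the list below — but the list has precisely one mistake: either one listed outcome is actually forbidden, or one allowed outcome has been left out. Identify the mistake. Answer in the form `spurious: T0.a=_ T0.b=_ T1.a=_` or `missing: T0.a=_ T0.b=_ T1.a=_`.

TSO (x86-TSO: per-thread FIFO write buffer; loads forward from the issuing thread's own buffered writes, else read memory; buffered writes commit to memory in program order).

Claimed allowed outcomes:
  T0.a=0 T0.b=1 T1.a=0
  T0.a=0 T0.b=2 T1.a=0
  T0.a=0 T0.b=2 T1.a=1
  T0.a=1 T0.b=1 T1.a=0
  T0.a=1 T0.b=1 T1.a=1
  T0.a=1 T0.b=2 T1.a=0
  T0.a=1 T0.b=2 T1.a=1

outcome vector order: (T0.a,T0.b,T1.a)
[TSO] allowed = {(0,1,0), (0,1,1), (0,2,0), (0,2,1), (1,1,0), (1,1,1), (1,2,0), (1,2,1)}
TSO∖claimed = {(0,1,1)}

missing: T0.a=0 T0.b=1 T1.a=1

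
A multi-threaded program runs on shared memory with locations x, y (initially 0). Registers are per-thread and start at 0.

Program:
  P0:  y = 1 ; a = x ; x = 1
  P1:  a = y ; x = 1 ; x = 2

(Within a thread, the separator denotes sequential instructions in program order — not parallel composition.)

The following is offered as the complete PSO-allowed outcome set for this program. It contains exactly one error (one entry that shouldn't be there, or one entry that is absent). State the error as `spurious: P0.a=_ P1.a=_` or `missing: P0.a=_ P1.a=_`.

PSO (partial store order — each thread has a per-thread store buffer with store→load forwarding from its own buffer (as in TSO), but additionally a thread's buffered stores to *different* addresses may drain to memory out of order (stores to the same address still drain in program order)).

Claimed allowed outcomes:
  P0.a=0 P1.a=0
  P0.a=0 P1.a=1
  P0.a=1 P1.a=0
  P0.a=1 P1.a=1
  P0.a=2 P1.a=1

outcome vector order: (P0.a,P1.a)
PSO (6): 00; 01; 10; 11; 20; 21
PSO∖claimed = {20}

missing: P0.a=2 P1.a=0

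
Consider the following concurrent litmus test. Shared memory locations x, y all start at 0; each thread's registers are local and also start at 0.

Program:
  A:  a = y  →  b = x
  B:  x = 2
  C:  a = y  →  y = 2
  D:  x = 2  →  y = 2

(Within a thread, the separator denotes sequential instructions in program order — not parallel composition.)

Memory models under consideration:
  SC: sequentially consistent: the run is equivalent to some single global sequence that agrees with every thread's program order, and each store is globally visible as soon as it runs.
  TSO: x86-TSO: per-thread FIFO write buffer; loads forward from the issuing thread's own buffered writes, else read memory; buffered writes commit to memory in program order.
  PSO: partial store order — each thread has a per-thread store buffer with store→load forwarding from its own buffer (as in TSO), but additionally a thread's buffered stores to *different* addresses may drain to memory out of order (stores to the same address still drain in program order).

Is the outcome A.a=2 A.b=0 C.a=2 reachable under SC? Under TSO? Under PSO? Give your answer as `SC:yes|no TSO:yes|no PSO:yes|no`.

SC:no TSO:no PSO:yes

outcome vector order: (A.a,A.b,C.a)
SC (7): (0,0,0) (0,0,2) (0,2,0) (0,2,2) (2,0,0) (2,2,0) (2,2,2)
TSO (7): (0,0,0) (0,0,2) (0,2,0) (0,2,2) (2,0,0) (2,2,0) (2,2,2)
PSO (8): (0,0,0) (0,0,2) (0,2,0) (0,2,2) (2,0,0) (2,0,2) (2,2,0) (2,2,2)
target (2,0,2) ∈ {PSO}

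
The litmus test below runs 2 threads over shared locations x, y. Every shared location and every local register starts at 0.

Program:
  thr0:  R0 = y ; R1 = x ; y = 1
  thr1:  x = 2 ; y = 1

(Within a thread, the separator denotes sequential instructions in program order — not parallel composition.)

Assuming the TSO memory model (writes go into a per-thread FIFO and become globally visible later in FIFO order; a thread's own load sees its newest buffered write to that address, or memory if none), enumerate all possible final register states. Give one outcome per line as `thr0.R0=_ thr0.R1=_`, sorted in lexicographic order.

thr0.R0=0 thr0.R1=0
thr0.R0=0 thr0.R1=2
thr0.R0=1 thr0.R1=2

outcome vector order: (thr0.R0,thr0.R1)
|TSO outcomes| = 3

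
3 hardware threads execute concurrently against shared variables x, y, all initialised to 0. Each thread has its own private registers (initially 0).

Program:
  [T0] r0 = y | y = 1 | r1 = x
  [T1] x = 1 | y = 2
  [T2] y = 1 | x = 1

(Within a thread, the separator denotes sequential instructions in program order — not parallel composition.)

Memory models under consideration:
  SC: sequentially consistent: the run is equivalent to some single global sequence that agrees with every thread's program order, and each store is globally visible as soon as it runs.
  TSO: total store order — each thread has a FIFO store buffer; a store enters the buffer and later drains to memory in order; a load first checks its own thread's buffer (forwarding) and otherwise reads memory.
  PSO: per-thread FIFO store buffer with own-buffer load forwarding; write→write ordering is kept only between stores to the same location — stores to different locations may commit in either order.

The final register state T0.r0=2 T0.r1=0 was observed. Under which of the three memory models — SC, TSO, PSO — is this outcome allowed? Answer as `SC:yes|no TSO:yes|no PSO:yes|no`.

outcome vector order: (T0.r0,T0.r1)
SC (5): (0,0) (0,1) (1,0) (1,1) (2,1)
TSO (5): (0,0) (0,1) (1,0) (1,1) (2,1)
PSO (6): (0,0) (0,1) (1,0) (1,1) (2,0) (2,1)
target (2,0) ∈ {PSO}

SC:no TSO:no PSO:yes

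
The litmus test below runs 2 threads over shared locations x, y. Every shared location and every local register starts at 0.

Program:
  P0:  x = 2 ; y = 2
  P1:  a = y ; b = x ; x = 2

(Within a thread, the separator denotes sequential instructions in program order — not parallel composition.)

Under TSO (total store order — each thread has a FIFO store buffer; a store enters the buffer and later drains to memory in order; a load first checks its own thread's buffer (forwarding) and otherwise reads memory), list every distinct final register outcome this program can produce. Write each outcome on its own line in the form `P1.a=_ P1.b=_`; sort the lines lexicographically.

outcome vector order: (P1.a,P1.b)
|TSO outcomes| = 3

P1.a=0 P1.b=0
P1.a=0 P1.b=2
P1.a=2 P1.b=2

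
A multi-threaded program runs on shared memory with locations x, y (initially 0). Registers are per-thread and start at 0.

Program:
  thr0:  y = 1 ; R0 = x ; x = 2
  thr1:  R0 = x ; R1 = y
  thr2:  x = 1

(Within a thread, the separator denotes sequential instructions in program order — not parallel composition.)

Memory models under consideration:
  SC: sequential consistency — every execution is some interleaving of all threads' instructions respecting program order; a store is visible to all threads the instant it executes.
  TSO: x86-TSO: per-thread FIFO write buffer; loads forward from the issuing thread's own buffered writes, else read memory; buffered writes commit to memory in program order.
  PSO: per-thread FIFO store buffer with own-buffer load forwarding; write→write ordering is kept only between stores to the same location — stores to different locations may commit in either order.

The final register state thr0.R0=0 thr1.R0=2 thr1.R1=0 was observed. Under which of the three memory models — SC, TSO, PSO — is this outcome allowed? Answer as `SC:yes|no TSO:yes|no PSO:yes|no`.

SC:no TSO:no PSO:yes

outcome vector order: (thr0.R0,thr1.R0,thr1.R1)
under SC → (0,0,0); (0,0,1); (0,1,1); (0,2,1); (1,0,0); (1,0,1); (1,1,0); (1,1,1); (1,2,1)
under TSO → (0,0,0); (0,0,1); (0,1,0); (0,1,1); (0,2,1); (1,0,0); (1,0,1); (1,1,0); (1,1,1); (1,2,1)
under PSO → (0,0,0); (0,0,1); (0,1,0); (0,1,1); (0,2,0); (0,2,1); (1,0,0); (1,0,1); (1,1,0); (1,1,1); (1,2,0); (1,2,1)
target (0,2,0) ∈ {PSO}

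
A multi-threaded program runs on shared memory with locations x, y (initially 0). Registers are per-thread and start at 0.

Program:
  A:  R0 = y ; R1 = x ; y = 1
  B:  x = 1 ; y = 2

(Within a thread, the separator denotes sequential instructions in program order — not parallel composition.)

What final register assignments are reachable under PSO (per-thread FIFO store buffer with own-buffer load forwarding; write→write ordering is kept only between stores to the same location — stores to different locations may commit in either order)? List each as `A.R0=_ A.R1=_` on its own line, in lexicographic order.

outcome vector order: (A.R0,A.R1)
|PSO outcomes| = 4

A.R0=0 A.R1=0
A.R0=0 A.R1=1
A.R0=2 A.R1=0
A.R0=2 A.R1=1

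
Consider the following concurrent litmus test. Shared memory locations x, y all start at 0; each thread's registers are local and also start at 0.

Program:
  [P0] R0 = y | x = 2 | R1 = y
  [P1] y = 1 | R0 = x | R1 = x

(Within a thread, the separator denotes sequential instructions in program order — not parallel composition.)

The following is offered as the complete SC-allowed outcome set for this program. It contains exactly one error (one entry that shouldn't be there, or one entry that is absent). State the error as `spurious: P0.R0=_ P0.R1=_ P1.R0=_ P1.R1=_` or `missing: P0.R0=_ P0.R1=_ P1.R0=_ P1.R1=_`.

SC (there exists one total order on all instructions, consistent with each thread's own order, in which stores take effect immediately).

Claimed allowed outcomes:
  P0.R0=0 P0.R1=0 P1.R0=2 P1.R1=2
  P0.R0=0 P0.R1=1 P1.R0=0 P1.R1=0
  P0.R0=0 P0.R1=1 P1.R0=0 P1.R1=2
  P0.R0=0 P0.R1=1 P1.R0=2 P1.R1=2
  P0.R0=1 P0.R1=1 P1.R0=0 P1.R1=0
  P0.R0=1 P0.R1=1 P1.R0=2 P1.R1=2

outcome vector order: (P0.R0,P0.R1,P1.R0,P1.R1)
under SC → 0/0/2/2 0/1/0/0 0/1/0/2 0/1/2/2 1/1/0/0 1/1/0/2 1/1/2/2
SC∖claimed = {1/1/0/2}

missing: P0.R0=1 P0.R1=1 P1.R0=0 P1.R1=2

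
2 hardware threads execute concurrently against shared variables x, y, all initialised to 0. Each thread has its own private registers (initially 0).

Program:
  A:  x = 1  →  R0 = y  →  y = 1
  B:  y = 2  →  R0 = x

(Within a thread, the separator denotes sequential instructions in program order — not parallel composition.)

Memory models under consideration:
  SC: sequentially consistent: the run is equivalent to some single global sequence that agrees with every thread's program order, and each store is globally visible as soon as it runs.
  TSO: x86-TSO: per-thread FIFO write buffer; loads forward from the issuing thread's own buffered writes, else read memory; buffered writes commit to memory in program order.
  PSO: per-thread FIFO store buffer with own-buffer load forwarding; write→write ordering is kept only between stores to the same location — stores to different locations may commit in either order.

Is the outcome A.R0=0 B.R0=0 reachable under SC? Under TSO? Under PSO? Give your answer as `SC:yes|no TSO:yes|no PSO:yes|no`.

outcome vector order: (A.R0,B.R0)
[SC] allowed = {01, 20, 21}
[TSO] allowed = {00, 01, 20, 21}
[PSO] allowed = {00, 01, 20, 21}
target 00 ∈ {TSO,PSO}

SC:no TSO:yes PSO:yes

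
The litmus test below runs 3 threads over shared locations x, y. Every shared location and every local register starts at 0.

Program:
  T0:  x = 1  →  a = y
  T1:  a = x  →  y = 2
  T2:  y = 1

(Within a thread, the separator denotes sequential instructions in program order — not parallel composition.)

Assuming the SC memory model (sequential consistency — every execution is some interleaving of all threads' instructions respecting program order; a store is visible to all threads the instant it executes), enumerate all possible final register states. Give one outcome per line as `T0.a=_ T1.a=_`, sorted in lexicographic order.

T0.a=0 T1.a=0
T0.a=0 T1.a=1
T0.a=1 T1.a=0
T0.a=1 T1.a=1
T0.a=2 T1.a=0
T0.a=2 T1.a=1

outcome vector order: (T0.a,T1.a)
|SC outcomes| = 6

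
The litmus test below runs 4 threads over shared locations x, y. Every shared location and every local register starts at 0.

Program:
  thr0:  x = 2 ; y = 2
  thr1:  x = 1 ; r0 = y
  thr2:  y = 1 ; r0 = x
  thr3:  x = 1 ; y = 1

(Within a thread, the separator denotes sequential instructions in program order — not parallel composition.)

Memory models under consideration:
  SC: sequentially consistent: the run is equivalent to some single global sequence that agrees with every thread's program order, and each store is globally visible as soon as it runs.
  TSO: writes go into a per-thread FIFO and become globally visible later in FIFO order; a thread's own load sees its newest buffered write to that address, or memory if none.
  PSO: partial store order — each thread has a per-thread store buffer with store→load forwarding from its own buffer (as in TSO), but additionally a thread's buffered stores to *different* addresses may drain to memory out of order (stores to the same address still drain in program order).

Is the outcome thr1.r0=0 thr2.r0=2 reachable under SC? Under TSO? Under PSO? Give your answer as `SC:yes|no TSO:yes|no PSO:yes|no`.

SC:yes TSO:yes PSO:yes

outcome vector order: (thr1.r0,thr2.r0)
SC: 8 outcomes — {(0,1); (0,2); (1,0); (1,1); (1,2); (2,0); (2,1); (2,2)}
TSO: 9 outcomes — {(0,0); (0,1); (0,2); (1,0); (1,1); (1,2); (2,0); (2,1); (2,2)}
PSO: 9 outcomes — {(0,0); (0,1); (0,2); (1,0); (1,1); (1,2); (2,0); (2,1); (2,2)}
target (0,2) ∈ {SC,TSO,PSO}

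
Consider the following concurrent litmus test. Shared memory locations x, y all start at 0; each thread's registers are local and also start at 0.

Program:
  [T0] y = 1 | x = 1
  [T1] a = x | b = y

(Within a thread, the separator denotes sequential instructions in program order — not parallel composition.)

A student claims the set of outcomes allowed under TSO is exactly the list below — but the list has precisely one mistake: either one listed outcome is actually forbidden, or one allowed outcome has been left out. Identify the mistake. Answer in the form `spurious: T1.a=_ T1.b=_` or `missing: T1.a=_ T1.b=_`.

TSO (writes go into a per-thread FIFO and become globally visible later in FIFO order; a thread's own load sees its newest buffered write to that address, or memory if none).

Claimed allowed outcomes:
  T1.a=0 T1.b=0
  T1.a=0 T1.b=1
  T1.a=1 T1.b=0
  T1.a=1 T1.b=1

spurious: T1.a=1 T1.b=0

outcome vector order: (T1.a,T1.b)
[TSO] allowed = {0/0, 0/1, 1/1}
claimed∖TSO = {1/0}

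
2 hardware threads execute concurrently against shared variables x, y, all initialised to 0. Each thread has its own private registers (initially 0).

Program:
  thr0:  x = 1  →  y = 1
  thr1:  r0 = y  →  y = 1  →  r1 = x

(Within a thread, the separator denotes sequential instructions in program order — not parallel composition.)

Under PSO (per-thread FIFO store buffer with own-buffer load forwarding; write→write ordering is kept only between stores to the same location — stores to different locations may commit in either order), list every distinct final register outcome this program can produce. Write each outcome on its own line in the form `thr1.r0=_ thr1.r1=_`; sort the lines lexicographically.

outcome vector order: (thr1.r0,thr1.r1)
|PSO outcomes| = 4

thr1.r0=0 thr1.r1=0
thr1.r0=0 thr1.r1=1
thr1.r0=1 thr1.r1=0
thr1.r0=1 thr1.r1=1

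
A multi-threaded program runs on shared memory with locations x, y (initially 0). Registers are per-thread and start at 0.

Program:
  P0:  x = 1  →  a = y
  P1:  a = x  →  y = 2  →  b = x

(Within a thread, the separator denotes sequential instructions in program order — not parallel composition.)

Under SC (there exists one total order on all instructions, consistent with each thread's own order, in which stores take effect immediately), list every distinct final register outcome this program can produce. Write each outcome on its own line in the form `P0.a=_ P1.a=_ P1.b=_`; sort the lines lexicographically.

outcome vector order: (P0.a,P1.a,P1.b)
|SC outcomes| = 5

P0.a=0 P1.a=0 P1.b=1
P0.a=0 P1.a=1 P1.b=1
P0.a=2 P1.a=0 P1.b=0
P0.a=2 P1.a=0 P1.b=1
P0.a=2 P1.a=1 P1.b=1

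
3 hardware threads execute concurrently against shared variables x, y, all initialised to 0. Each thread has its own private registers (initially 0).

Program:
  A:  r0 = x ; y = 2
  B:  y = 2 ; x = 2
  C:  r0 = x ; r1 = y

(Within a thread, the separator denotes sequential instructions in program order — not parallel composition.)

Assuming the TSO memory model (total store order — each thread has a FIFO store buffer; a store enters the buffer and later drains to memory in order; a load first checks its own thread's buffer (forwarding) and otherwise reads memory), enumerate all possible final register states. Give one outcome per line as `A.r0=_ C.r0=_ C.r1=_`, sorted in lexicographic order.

outcome vector order: (A.r0,C.r0,C.r1)
|TSO outcomes| = 6

A.r0=0 C.r0=0 C.r1=0
A.r0=0 C.r0=0 C.r1=2
A.r0=0 C.r0=2 C.r1=2
A.r0=2 C.r0=0 C.r1=0
A.r0=2 C.r0=0 C.r1=2
A.r0=2 C.r0=2 C.r1=2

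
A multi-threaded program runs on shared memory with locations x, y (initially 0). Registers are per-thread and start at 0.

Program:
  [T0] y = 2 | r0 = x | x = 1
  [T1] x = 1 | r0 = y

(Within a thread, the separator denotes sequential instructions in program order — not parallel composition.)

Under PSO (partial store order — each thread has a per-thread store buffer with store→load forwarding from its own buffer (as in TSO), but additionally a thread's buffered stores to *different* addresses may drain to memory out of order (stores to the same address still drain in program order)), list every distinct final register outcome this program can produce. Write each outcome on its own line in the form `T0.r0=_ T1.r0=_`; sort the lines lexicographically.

outcome vector order: (T0.r0,T1.r0)
|PSO outcomes| = 4

T0.r0=0 T1.r0=0
T0.r0=0 T1.r0=2
T0.r0=1 T1.r0=0
T0.r0=1 T1.r0=2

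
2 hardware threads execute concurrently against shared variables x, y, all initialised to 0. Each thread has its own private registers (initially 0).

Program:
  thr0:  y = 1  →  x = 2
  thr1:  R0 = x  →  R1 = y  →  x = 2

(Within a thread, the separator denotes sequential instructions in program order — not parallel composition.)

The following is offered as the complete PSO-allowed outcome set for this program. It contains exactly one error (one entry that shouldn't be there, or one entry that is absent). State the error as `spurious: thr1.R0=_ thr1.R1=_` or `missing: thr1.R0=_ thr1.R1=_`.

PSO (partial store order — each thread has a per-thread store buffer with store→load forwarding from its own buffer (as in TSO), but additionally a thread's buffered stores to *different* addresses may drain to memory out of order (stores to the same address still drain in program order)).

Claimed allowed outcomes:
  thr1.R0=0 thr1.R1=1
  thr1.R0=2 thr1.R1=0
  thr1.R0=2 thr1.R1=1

missing: thr1.R0=0 thr1.R1=0

outcome vector order: (thr1.R0,thr1.R1)
[PSO] allowed = {(0,0), (0,1), (2,0), (2,1)}
PSO∖claimed = {(0,0)}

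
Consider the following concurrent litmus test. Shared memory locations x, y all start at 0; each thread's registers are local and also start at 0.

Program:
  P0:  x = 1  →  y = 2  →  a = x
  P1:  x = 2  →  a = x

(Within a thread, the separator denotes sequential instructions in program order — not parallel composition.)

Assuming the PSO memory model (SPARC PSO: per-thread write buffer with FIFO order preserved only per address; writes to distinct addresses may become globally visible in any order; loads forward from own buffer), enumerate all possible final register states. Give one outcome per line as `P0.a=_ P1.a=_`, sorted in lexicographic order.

P0.a=1 P1.a=1
P0.a=1 P1.a=2
P0.a=2 P1.a=2

outcome vector order: (P0.a,P1.a)
|PSO outcomes| = 3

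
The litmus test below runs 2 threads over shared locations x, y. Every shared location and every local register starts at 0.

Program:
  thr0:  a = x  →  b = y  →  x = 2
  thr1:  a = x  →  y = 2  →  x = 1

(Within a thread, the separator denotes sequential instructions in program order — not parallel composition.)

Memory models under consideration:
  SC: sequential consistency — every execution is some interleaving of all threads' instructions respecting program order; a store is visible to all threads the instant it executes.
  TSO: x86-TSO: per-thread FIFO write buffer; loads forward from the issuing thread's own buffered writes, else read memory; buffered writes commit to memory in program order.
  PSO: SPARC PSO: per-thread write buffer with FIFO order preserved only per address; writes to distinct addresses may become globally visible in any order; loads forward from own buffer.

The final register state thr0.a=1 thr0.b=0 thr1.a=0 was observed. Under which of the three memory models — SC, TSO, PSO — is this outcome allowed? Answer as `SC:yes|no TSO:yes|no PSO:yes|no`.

SC:no TSO:no PSO:yes

outcome vector order: (thr0.a,thr0.b,thr1.a)
under SC → (0,0,0); (0,0,2); (0,2,0); (1,2,0)
under TSO → (0,0,0); (0,0,2); (0,2,0); (1,2,0)
under PSO → (0,0,0); (0,0,2); (0,2,0); (1,0,0); (1,2,0)
target (1,0,0) ∈ {PSO}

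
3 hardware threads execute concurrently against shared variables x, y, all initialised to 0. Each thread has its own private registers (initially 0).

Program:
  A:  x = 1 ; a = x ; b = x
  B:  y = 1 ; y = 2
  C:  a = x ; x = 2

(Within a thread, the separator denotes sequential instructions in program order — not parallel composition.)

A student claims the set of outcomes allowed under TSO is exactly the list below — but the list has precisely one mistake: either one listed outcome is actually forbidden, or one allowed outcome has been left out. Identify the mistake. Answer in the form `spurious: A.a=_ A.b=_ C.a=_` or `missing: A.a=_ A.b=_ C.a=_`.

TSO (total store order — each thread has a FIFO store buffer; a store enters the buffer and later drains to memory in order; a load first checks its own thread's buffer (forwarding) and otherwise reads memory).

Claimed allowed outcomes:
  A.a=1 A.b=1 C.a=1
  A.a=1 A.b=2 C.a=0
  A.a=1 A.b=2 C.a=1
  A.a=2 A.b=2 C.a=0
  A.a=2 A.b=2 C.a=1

outcome vector order: (A.a,A.b,C.a)
TSO: 6 outcomes — {<1 1 0>, <1 1 1>, <1 2 0>, <1 2 1>, <2 2 0>, <2 2 1>}
TSO∖claimed = {<1 1 0>}

missing: A.a=1 A.b=1 C.a=0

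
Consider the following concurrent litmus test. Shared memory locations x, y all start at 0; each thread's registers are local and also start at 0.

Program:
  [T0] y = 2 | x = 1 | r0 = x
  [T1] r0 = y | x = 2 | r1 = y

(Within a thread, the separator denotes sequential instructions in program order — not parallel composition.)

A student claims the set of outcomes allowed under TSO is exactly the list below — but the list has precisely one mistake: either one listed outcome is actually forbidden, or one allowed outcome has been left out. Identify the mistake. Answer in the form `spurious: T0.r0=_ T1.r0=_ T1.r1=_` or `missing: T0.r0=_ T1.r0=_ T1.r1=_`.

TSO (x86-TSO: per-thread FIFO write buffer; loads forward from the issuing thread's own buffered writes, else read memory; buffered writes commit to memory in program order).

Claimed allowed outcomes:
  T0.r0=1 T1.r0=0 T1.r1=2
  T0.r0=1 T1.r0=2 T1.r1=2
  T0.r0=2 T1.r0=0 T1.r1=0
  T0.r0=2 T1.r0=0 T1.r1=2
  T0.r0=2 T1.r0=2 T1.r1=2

missing: T0.r0=1 T1.r0=0 T1.r1=0

outcome vector order: (T0.r0,T1.r0,T1.r1)
[TSO] allowed = {1/0/0; 1/0/2; 1/2/2; 2/0/0; 2/0/2; 2/2/2}
TSO∖claimed = {1/0/0}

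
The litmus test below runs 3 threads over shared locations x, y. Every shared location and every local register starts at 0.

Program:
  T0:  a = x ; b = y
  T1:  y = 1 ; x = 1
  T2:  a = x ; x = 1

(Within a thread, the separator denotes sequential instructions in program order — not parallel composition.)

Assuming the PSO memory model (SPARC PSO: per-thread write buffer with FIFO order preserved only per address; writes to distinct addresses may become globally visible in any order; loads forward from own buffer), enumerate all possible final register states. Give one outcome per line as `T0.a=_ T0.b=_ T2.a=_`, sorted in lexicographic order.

T0.a=0 T0.b=0 T2.a=0
T0.a=0 T0.b=0 T2.a=1
T0.a=0 T0.b=1 T2.a=0
T0.a=0 T0.b=1 T2.a=1
T0.a=1 T0.b=0 T2.a=0
T0.a=1 T0.b=0 T2.a=1
T0.a=1 T0.b=1 T2.a=0
T0.a=1 T0.b=1 T2.a=1

outcome vector order: (T0.a,T0.b,T2.a)
|PSO outcomes| = 8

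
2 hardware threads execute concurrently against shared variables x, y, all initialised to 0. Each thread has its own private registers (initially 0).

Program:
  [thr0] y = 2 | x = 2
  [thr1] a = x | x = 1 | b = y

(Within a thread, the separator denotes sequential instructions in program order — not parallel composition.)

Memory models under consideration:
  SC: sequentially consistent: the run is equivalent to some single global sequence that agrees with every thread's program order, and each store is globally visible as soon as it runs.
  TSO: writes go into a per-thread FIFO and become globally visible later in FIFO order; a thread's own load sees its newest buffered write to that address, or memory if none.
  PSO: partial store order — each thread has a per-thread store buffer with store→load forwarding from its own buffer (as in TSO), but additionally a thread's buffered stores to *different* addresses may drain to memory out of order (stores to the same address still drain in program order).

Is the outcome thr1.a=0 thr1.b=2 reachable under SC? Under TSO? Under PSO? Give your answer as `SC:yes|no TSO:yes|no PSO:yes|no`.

outcome vector order: (thr1.a,thr1.b)
SC: 3 outcomes — {00 02 22}
TSO: 3 outcomes — {00 02 22}
PSO: 4 outcomes — {00 02 20 22}
target 02 ∈ {SC,TSO,PSO}

SC:yes TSO:yes PSO:yes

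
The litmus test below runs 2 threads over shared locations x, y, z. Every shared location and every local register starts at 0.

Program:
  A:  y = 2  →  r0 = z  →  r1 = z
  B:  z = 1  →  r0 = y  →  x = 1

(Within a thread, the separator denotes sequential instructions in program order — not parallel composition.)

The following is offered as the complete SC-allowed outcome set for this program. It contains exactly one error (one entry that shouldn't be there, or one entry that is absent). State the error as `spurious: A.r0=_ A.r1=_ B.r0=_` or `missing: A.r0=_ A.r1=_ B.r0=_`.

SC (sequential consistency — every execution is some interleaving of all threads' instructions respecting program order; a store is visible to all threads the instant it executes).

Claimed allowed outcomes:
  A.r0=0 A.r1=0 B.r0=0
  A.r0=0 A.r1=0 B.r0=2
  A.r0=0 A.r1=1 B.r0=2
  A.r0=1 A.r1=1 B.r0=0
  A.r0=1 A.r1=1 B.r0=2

spurious: A.r0=0 A.r1=0 B.r0=0

outcome vector order: (A.r0,A.r1,B.r0)
under SC → <0 0 2> <0 1 2> <1 1 0> <1 1 2>
claimed∖SC = {<0 0 0>}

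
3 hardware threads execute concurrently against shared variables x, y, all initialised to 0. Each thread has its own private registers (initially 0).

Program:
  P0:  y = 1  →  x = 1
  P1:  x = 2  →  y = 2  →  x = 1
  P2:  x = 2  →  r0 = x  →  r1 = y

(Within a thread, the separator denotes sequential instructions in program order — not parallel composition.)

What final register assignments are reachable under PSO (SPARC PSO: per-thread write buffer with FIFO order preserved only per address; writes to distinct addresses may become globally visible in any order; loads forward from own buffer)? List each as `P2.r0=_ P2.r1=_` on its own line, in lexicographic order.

P2.r0=1 P2.r1=0
P2.r0=1 P2.r1=1
P2.r0=1 P2.r1=2
P2.r0=2 P2.r1=0
P2.r0=2 P2.r1=1
P2.r0=2 P2.r1=2

outcome vector order: (P2.r0,P2.r1)
|PSO outcomes| = 6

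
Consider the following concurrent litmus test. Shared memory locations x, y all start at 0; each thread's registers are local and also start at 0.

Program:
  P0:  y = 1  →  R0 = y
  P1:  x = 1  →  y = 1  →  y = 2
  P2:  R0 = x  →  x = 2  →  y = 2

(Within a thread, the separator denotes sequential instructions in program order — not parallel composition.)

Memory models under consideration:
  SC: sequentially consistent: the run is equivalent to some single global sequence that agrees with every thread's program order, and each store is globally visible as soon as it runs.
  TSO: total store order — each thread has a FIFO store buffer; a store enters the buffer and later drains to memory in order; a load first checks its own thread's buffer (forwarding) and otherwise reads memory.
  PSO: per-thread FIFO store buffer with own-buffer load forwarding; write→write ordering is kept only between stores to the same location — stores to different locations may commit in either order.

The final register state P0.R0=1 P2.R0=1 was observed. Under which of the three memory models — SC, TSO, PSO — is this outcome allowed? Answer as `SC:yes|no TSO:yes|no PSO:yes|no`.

SC:yes TSO:yes PSO:yes

outcome vector order: (P0.R0,P2.R0)
under SC → <1 0>, <1 1>, <2 0>, <2 1>
under TSO → <1 0>, <1 1>, <2 0>, <2 1>
under PSO → <1 0>, <1 1>, <2 0>, <2 1>
target <1 1> ∈ {SC,TSO,PSO}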